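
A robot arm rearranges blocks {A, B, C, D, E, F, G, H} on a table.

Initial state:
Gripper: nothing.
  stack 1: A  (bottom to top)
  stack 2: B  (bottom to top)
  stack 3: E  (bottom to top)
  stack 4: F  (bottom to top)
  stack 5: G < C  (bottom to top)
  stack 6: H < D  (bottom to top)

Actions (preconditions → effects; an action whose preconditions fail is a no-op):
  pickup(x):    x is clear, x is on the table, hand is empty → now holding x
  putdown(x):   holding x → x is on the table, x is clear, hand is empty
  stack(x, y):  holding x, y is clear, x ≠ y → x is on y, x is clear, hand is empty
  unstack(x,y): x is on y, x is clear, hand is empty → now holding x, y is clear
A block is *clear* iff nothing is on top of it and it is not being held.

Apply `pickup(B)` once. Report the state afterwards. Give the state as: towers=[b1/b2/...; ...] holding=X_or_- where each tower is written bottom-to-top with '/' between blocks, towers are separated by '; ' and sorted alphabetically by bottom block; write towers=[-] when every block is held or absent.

towers=[A; E; F; G/C; H/D] holding=B

before: towers=[A; B; E; F; G/C; H/D] holding=-
pre[pickup(B)]: clear(B) ok, ontable(B) ok, handempty ok
all met → apply pickup(B)
after:  towers=[A; E; F; G/C; H/D] holding=B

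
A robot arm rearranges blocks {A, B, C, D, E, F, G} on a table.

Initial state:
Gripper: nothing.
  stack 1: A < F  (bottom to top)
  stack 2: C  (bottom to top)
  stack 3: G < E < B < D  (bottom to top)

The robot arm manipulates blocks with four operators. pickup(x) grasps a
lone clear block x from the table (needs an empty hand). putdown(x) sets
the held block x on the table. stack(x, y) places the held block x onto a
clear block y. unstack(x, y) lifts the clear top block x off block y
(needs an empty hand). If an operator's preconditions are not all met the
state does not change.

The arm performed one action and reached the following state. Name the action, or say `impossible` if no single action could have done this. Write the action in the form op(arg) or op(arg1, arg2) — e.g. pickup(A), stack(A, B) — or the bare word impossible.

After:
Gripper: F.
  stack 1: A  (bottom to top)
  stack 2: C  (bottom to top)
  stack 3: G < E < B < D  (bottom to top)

target: towers=[A; C; G/E/B/D] holding=F
     unstack(F, A) → towers=[A; C; G/E/B/D] holding=F  ← match
     unstack(D, B) → towers=[A/F; C; G/E/B] holding=D
         pickup(C) → towers=[A/F; G/E/B/D] holding=C

unstack(F, A)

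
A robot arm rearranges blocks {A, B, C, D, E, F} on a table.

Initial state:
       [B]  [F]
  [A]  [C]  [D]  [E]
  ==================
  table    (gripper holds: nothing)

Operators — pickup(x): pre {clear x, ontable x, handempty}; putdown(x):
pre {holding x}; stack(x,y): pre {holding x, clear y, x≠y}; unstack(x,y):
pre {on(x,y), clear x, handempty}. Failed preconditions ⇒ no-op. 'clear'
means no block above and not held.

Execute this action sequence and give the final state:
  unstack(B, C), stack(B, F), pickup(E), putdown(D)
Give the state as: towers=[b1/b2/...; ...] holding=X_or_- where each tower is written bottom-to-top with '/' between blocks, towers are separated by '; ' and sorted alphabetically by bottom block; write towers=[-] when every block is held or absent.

step 1 (unstack(B, C)): towers=[A; C; D/F; E] holding=B
step 2 (stack(B, F)): towers=[A; C; D/F/B; E] holding=-
step 3 (pickup(E)): towers=[A; C; D/F/B] holding=E
step 4 (putdown(D)) [no-op]: towers=[A; C; D/F/B] holding=E

towers=[A; C; D/F/B] holding=E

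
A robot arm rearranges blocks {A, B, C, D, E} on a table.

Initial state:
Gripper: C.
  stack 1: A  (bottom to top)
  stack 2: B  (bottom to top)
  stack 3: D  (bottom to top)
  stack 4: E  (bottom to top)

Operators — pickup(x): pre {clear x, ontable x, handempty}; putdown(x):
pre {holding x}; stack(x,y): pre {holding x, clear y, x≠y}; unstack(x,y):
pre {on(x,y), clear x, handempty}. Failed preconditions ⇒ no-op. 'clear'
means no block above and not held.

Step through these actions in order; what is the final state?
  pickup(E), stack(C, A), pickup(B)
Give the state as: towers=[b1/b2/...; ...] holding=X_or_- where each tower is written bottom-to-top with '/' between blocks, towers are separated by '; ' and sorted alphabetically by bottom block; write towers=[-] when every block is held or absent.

step 1 (pickup(E)) [no-op]: towers=[A; B; D; E] holding=C
step 2 (stack(C, A)): towers=[A/C; B; D; E] holding=-
step 3 (pickup(B)): towers=[A/C; D; E] holding=B

towers=[A/C; D; E] holding=B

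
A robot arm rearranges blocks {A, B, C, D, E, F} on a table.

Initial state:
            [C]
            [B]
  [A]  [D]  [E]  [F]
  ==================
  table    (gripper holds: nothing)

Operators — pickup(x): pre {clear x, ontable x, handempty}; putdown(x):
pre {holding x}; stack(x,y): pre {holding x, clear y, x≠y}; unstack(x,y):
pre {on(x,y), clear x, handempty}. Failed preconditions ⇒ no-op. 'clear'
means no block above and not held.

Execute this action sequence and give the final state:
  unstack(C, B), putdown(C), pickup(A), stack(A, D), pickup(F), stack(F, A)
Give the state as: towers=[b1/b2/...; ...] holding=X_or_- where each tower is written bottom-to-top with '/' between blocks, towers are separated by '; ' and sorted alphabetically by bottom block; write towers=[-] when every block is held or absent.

towers=[C; D/A/F; E/B] holding=-

step 1 (unstack(C, B)): towers=[A; D; E/B; F] holding=C
step 2 (putdown(C)): towers=[A; C; D; E/B; F] holding=-
step 3 (pickup(A)): towers=[C; D; E/B; F] holding=A
step 4 (stack(A, D)): towers=[C; D/A; E/B; F] holding=-
step 5 (pickup(F)): towers=[C; D/A; E/B] holding=F
step 6 (stack(F, A)): towers=[C; D/A/F; E/B] holding=-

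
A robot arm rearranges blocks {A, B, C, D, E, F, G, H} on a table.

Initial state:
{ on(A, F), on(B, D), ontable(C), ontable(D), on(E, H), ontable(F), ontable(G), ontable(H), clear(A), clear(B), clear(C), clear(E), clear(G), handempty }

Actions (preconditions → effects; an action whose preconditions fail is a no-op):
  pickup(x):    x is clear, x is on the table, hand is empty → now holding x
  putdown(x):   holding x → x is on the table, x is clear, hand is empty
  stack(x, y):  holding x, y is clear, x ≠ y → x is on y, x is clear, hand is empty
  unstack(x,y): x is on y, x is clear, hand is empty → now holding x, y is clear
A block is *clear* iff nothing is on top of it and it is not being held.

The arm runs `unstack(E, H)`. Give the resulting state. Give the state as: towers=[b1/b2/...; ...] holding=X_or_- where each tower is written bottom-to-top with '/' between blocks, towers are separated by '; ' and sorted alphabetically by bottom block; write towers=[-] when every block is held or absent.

before: towers=[C; D/B; F/A; G; H/E] holding=-
pre[unstack(E, H)]: on(E,H) ok, clear(E) ok, handempty ok
all met → apply unstack(E, H)
after:  towers=[C; D/B; F/A; G; H] holding=E

towers=[C; D/B; F/A; G; H] holding=E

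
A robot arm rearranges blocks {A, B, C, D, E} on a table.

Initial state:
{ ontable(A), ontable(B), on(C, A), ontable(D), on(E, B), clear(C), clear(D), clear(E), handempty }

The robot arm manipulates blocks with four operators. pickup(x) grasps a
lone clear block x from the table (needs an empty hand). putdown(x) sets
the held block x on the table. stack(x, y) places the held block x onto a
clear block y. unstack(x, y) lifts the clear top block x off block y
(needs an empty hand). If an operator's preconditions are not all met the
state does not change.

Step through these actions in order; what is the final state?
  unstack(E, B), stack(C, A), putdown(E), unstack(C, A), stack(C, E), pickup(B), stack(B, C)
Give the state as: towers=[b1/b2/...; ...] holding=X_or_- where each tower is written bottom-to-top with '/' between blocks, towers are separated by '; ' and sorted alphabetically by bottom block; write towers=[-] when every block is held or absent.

towers=[A; D; E/C/B] holding=-

step 1 (unstack(E, B)): towers=[A/C; B; D] holding=E
step 2 (stack(C, A)) [no-op]: towers=[A/C; B; D] holding=E
step 3 (putdown(E)): towers=[A/C; B; D; E] holding=-
step 4 (unstack(C, A)): towers=[A; B; D; E] holding=C
step 5 (stack(C, E)): towers=[A; B; D; E/C] holding=-
step 6 (pickup(B)): towers=[A; D; E/C] holding=B
step 7 (stack(B, C)): towers=[A; D; E/C/B] holding=-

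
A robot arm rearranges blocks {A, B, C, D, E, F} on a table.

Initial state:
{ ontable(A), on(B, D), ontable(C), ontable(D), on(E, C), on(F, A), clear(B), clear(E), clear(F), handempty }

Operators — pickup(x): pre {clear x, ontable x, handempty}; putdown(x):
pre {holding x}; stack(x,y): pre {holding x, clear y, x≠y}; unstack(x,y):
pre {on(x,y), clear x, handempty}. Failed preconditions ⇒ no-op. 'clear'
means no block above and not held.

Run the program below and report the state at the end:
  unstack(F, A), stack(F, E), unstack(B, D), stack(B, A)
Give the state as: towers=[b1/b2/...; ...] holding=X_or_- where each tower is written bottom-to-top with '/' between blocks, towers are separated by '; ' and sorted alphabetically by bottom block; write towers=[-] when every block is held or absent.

step 1 (unstack(F, A)): towers=[A; C/E; D/B] holding=F
step 2 (stack(F, E)): towers=[A; C/E/F; D/B] holding=-
step 3 (unstack(B, D)): towers=[A; C/E/F; D] holding=B
step 4 (stack(B, A)): towers=[A/B; C/E/F; D] holding=-

towers=[A/B; C/E/F; D] holding=-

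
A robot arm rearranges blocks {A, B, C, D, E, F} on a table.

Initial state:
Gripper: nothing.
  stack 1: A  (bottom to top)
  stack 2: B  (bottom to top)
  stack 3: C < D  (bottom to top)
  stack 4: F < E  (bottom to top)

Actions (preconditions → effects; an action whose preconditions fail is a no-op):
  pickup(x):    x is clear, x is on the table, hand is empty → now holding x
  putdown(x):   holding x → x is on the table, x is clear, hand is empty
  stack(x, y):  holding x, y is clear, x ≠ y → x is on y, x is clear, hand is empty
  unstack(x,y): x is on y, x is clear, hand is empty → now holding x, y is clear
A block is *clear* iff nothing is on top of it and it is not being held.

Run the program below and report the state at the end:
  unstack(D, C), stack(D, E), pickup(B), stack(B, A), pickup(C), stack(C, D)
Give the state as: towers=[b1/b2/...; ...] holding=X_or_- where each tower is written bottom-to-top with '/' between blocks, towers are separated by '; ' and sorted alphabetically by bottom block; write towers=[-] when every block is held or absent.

step 1 (unstack(D, C)): towers=[A; B; C; F/E] holding=D
step 2 (stack(D, E)): towers=[A; B; C; F/E/D] holding=-
step 3 (pickup(B)): towers=[A; C; F/E/D] holding=B
step 4 (stack(B, A)): towers=[A/B; C; F/E/D] holding=-
step 5 (pickup(C)): towers=[A/B; F/E/D] holding=C
step 6 (stack(C, D)): towers=[A/B; F/E/D/C] holding=-

towers=[A/B; F/E/D/C] holding=-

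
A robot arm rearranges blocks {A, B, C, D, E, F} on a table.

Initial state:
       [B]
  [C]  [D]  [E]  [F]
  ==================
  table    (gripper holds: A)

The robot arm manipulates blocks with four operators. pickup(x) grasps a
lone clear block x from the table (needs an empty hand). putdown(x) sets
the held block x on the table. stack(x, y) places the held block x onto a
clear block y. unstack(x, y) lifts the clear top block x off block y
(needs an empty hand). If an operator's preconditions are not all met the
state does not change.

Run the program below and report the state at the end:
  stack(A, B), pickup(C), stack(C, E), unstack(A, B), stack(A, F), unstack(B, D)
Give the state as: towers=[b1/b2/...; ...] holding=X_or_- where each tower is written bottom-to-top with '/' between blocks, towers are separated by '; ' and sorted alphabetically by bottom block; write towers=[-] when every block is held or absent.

step 1 (stack(A, B)): towers=[C; D/B/A; E; F] holding=-
step 2 (pickup(C)): towers=[D/B/A; E; F] holding=C
step 3 (stack(C, E)): towers=[D/B/A; E/C; F] holding=-
step 4 (unstack(A, B)): towers=[D/B; E/C; F] holding=A
step 5 (stack(A, F)): towers=[D/B; E/C; F/A] holding=-
step 6 (unstack(B, D)): towers=[D; E/C; F/A] holding=B

towers=[D; E/C; F/A] holding=B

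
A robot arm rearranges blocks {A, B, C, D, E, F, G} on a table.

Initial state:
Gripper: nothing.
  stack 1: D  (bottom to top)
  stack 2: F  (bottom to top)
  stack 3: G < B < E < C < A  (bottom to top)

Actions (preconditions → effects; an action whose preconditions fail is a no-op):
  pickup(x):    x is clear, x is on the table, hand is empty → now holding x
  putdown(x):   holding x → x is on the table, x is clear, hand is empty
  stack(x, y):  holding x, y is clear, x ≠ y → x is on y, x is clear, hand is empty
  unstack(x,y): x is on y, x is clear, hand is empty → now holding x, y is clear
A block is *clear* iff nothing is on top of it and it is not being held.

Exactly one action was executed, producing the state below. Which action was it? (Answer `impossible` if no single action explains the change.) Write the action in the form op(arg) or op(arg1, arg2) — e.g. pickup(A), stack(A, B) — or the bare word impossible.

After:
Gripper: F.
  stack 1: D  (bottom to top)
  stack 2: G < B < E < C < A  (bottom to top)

pickup(F)

target: towers=[D; G/B/E/C/A] holding=F
         pickup(F) → towers=[D; G/B/E/C/A] holding=F  ← match
         pickup(D) → towers=[F; G/B/E/C/A] holding=D
     unstack(A, C) → towers=[D; F; G/B/E/C] holding=A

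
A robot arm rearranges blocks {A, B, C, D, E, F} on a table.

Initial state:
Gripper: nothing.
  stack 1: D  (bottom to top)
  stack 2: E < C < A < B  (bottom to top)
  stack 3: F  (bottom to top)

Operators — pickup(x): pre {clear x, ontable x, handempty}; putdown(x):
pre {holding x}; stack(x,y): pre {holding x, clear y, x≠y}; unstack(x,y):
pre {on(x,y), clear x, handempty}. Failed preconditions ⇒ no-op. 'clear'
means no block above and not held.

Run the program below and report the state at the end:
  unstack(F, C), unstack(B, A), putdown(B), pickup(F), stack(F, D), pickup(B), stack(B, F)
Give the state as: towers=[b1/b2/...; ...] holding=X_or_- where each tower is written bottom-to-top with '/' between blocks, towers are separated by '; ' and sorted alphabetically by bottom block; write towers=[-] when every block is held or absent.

towers=[D/F/B; E/C/A] holding=-

step 1 (unstack(F, C)) [no-op]: towers=[D; E/C/A/B; F] holding=-
step 2 (unstack(B, A)): towers=[D; E/C/A; F] holding=B
step 3 (putdown(B)): towers=[B; D; E/C/A; F] holding=-
step 4 (pickup(F)): towers=[B; D; E/C/A] holding=F
step 5 (stack(F, D)): towers=[B; D/F; E/C/A] holding=-
step 6 (pickup(B)): towers=[D/F; E/C/A] holding=B
step 7 (stack(B, F)): towers=[D/F/B; E/C/A] holding=-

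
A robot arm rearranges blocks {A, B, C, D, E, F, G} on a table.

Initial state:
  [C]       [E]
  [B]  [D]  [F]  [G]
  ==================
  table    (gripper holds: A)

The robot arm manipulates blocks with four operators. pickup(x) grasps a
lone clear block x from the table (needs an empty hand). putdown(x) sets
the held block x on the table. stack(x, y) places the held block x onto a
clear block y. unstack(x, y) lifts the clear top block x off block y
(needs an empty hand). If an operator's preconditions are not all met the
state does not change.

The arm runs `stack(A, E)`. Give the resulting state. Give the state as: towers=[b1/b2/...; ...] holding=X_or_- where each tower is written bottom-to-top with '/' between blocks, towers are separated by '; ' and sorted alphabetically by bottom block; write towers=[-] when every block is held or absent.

before: towers=[B/C; D; F/E; G] holding=A
pre[stack(A, E)]: holding(A) yes, clear(E) yes, A≠E yes
all met → apply stack(A, E)
after:  towers=[B/C; D; F/E/A; G] holding=-

towers=[B/C; D; F/E/A; G] holding=-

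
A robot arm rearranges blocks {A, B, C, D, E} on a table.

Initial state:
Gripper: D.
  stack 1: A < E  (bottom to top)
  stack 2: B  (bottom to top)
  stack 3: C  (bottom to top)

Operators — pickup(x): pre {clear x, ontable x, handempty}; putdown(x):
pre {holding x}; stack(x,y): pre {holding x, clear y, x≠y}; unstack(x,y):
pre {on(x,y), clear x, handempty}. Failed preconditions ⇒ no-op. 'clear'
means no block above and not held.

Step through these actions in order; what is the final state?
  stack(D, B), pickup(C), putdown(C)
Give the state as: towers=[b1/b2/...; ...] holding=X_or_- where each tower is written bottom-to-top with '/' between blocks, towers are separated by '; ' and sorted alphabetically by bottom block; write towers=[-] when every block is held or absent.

step 1 (stack(D, B)): towers=[A/E; B/D; C] holding=-
step 2 (pickup(C)): towers=[A/E; B/D] holding=C
step 3 (putdown(C)): towers=[A/E; B/D; C] holding=-

towers=[A/E; B/D; C] holding=-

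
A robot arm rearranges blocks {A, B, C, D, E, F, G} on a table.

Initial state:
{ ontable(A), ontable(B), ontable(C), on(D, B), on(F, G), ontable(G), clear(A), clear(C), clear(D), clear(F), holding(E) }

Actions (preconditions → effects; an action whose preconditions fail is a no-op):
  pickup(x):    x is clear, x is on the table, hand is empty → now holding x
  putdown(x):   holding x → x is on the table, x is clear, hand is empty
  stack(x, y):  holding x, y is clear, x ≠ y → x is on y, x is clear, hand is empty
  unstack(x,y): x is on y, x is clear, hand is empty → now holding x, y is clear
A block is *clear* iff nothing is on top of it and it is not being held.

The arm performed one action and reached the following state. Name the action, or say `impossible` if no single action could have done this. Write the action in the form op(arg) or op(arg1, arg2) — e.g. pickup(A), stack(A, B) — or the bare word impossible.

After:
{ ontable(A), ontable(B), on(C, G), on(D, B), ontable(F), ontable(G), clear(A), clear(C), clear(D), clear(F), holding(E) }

target: towers=[A; B/D; F; G/C] holding=E
        putdown(E) → towers=[A; B/D; C; E; G/F] holding=-
       stack(E, F) → towers=[A; B/D; C; G/F/E] holding=-
       stack(E, D) → towers=[A; B/D/E; C; G/F] holding=-
       stack(E, A) → towers=[A/E; B/D; C; G/F] holding=-
       stack(E, C) → towers=[A; B/D; C/E; G/F] holding=-
none of the 5 applicable actions match → impossible

impossible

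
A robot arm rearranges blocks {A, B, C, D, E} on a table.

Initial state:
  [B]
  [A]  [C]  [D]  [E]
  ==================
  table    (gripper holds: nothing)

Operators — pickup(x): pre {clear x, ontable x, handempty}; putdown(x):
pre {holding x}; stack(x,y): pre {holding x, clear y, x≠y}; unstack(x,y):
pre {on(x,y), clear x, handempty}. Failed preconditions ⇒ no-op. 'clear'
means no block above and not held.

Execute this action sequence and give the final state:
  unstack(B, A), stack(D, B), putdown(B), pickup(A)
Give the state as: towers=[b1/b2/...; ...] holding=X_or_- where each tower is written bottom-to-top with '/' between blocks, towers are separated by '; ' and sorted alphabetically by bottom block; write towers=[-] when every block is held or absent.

towers=[B; C; D; E] holding=A

step 1 (unstack(B, A)): towers=[A; C; D; E] holding=B
step 2 (stack(D, B)) [no-op]: towers=[A; C; D; E] holding=B
step 3 (putdown(B)): towers=[A; B; C; D; E] holding=-
step 4 (pickup(A)): towers=[B; C; D; E] holding=A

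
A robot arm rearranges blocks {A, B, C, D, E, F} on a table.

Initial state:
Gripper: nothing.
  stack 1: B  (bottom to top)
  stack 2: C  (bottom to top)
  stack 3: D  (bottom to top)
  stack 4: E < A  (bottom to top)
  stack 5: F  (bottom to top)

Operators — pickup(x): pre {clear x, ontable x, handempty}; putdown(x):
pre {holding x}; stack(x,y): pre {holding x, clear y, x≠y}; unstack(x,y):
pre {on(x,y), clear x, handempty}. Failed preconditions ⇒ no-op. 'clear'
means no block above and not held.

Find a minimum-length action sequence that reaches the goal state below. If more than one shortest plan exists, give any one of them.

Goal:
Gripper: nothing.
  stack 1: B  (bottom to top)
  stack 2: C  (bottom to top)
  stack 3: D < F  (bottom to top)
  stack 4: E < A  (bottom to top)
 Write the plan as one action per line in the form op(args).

step 1 (pickup(F)): towers=[B; C; D; E/A] holding=F
step 2 (stack(F, D)): towers=[B; C; D/F; E/A] holding=-
goal check: towers=[B; C; D/F; E/A] holding=- — reached (length 2, optimal by BFS)

pickup(F)
stack(F, D)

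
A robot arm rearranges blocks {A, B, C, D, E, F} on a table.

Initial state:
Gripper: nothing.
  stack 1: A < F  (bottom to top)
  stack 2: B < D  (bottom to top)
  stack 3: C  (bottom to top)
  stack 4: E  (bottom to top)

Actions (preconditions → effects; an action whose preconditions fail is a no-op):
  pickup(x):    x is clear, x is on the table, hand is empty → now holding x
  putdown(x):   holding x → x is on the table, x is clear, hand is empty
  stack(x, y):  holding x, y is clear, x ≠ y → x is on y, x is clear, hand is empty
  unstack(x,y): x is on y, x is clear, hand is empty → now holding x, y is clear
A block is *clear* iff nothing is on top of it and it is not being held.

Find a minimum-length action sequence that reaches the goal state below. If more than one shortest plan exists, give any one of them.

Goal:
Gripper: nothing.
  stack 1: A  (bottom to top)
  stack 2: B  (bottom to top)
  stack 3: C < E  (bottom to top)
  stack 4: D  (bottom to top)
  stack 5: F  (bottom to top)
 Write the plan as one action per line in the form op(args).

step 1 (unstack(F, A)): towers=[A; B/D; C; E] holding=F
step 2 (putdown(F)): towers=[A; B/D; C; E; F] holding=-
step 3 (unstack(D, B)): towers=[A; B; C; E; F] holding=D
step 4 (putdown(D)): towers=[A; B; C; D; E; F] holding=-
step 5 (pickup(E)): towers=[A; B; C; D; F] holding=E
step 6 (stack(E, C)): towers=[A; B; C/E; D; F] holding=-
goal check: towers=[A; B; C/E; D; F] holding=- — reached (length 6, optimal by BFS)

unstack(F, A)
putdown(F)
unstack(D, B)
putdown(D)
pickup(E)
stack(E, C)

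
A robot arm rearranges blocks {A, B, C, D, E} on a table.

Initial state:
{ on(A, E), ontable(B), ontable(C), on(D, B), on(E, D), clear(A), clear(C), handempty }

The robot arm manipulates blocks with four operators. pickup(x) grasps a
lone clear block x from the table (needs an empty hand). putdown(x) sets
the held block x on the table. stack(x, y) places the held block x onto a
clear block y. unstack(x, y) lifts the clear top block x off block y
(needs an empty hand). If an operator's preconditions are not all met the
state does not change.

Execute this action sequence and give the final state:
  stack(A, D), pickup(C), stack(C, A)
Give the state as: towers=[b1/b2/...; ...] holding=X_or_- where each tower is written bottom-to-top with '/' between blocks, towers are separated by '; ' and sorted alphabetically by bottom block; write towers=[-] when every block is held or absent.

step 1 (stack(A, D)) [no-op]: towers=[B/D/E/A; C] holding=-
step 2 (pickup(C)): towers=[B/D/E/A] holding=C
step 3 (stack(C, A)): towers=[B/D/E/A/C] holding=-

towers=[B/D/E/A/C] holding=-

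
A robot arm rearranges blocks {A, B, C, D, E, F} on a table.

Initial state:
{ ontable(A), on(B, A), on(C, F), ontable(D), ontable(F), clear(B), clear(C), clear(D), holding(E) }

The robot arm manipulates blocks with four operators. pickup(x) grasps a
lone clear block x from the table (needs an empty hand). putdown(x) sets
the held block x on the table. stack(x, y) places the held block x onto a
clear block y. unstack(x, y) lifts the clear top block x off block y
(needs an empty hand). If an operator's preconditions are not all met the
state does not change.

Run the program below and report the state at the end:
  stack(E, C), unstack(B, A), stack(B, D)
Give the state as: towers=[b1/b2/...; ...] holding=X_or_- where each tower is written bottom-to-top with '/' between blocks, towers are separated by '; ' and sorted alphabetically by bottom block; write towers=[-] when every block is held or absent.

towers=[A; D/B; F/C/E] holding=-

step 1 (stack(E, C)): towers=[A/B; D; F/C/E] holding=-
step 2 (unstack(B, A)): towers=[A; D; F/C/E] holding=B
step 3 (stack(B, D)): towers=[A; D/B; F/C/E] holding=-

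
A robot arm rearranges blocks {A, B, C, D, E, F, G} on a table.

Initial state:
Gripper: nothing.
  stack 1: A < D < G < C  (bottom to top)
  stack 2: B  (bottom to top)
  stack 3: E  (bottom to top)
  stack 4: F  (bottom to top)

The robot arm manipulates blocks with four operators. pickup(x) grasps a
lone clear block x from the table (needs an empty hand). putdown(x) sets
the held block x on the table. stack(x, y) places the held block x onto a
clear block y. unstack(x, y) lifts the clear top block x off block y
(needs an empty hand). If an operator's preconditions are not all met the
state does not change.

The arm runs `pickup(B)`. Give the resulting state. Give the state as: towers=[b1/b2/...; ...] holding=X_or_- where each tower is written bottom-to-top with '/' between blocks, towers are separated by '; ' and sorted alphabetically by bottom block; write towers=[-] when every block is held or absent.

towers=[A/D/G/C; E; F] holding=B

before: towers=[A/D/G/C; B; E; F] holding=-
pre[pickup(B)]: clear(B) ✓, ontable(B) ✓, handempty ✓
all met → apply pickup(B)
after:  towers=[A/D/G/C; E; F] holding=B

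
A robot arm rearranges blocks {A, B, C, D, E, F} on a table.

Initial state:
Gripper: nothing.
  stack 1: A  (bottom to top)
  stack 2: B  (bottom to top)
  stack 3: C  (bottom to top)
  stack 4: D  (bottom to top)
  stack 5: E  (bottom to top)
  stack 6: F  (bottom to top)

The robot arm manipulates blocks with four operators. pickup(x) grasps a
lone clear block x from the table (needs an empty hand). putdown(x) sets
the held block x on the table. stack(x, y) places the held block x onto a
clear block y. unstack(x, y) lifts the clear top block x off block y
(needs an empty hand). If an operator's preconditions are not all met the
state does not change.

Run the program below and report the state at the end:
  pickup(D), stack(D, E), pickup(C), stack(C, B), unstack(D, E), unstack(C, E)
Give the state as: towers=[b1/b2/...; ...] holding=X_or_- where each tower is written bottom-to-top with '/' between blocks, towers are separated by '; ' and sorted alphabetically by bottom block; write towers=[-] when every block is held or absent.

towers=[A; B/C; E; F] holding=D

step 1 (pickup(D)): towers=[A; B; C; E; F] holding=D
step 2 (stack(D, E)): towers=[A; B; C; E/D; F] holding=-
step 3 (pickup(C)): towers=[A; B; E/D; F] holding=C
step 4 (stack(C, B)): towers=[A; B/C; E/D; F] holding=-
step 5 (unstack(D, E)): towers=[A; B/C; E; F] holding=D
step 6 (unstack(C, E)) [no-op]: towers=[A; B/C; E; F] holding=D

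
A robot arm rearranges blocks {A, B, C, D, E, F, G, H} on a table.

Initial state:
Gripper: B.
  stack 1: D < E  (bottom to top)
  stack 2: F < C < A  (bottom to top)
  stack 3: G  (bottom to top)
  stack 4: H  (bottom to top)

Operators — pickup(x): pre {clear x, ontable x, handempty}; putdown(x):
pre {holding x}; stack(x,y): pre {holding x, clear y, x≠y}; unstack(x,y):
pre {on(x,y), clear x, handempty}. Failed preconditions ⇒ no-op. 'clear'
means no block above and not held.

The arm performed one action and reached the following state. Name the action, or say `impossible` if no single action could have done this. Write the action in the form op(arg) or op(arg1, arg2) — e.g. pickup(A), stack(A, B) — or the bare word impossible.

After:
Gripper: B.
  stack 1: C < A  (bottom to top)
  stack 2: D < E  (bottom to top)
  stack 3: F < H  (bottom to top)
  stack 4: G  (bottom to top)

target: towers=[C/A; D/E; F/H; G] holding=B
        putdown(B) → towers=[B; D/E; F/C/A; G; H] holding=-
       stack(B, G) → towers=[D/E; F/C/A; G/B; H] holding=-
       stack(B, A) → towers=[D/E; F/C/A/B; G; H] holding=-
       stack(B, E) → towers=[D/E/B; F/C/A; G; H] holding=-
       stack(B, H) → towers=[D/E; F/C/A; G; H/B] holding=-
none of the 5 applicable actions match → impossible

impossible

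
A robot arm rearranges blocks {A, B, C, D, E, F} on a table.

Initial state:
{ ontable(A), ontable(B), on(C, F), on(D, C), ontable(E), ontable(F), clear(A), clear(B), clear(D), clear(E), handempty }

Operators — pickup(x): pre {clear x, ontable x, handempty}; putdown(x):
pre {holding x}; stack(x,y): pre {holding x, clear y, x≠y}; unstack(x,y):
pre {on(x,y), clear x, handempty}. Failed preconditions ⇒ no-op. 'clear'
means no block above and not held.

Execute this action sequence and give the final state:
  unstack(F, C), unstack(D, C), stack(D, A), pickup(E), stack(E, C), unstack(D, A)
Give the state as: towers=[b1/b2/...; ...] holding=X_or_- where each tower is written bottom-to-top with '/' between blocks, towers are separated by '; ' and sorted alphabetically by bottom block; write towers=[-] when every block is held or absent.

towers=[A; B; F/C/E] holding=D

step 1 (unstack(F, C)) [no-op]: towers=[A; B; E; F/C/D] holding=-
step 2 (unstack(D, C)): towers=[A; B; E; F/C] holding=D
step 3 (stack(D, A)): towers=[A/D; B; E; F/C] holding=-
step 4 (pickup(E)): towers=[A/D; B; F/C] holding=E
step 5 (stack(E, C)): towers=[A/D; B; F/C/E] holding=-
step 6 (unstack(D, A)): towers=[A; B; F/C/E] holding=D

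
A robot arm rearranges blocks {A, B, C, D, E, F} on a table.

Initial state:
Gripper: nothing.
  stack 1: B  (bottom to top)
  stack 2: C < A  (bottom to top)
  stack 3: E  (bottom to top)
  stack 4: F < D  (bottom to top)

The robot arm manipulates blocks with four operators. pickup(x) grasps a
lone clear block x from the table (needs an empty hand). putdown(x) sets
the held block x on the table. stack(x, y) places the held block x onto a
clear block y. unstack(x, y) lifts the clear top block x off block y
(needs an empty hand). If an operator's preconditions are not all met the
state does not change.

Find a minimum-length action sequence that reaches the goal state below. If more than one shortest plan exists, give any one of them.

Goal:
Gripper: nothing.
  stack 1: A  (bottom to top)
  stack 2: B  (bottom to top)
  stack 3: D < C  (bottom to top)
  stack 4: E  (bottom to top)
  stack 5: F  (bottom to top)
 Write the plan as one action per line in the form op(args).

step 1 (unstack(D, F)): towers=[B; C/A; E; F] holding=D
step 2 (putdown(D)): towers=[B; C/A; D; E; F] holding=-
step 3 (unstack(A, C)): towers=[B; C; D; E; F] holding=A
step 4 (putdown(A)): towers=[A; B; C; D; E; F] holding=-
step 5 (pickup(C)): towers=[A; B; D; E; F] holding=C
step 6 (stack(C, D)): towers=[A; B; D/C; E; F] holding=-
goal check: towers=[A; B; D/C; E; F] holding=- — reached (length 6, optimal by BFS)

unstack(D, F)
putdown(D)
unstack(A, C)
putdown(A)
pickup(C)
stack(C, D)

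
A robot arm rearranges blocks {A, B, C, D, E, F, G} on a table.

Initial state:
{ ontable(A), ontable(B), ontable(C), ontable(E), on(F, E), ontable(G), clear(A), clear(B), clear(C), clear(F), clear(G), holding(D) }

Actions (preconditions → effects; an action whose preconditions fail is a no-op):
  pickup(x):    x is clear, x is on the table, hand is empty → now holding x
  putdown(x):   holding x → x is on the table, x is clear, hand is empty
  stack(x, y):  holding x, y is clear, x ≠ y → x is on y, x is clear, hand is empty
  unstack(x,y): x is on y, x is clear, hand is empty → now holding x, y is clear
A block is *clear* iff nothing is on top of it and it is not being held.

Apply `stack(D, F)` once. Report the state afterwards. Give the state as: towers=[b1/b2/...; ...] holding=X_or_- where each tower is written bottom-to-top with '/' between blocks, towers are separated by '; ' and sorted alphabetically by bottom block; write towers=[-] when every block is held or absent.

towers=[A; B; C; E/F/D; G] holding=-

before: towers=[A; B; C; E/F; G] holding=D
pre[stack(D, F)]: holding(D) yes, clear(F) yes, D≠F yes
all met → apply stack(D, F)
after:  towers=[A; B; C; E/F/D; G] holding=-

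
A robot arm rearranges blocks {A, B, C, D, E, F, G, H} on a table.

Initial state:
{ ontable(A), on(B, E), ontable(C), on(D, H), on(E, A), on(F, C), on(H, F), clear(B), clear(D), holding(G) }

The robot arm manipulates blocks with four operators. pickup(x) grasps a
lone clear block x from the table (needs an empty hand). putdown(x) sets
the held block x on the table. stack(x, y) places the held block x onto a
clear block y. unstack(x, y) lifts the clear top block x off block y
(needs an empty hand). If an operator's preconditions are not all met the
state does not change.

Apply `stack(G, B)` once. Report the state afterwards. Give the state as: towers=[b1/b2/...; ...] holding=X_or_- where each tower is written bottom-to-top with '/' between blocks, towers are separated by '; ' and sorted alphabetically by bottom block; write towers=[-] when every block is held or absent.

towers=[A/E/B/G; C/F/H/D] holding=-

before: towers=[A/E/B; C/F/H/D] holding=G
pre[stack(G, B)]: holding(G) ok, clear(B) ok, G≠B ok
all met → apply stack(G, B)
after:  towers=[A/E/B/G; C/F/H/D] holding=-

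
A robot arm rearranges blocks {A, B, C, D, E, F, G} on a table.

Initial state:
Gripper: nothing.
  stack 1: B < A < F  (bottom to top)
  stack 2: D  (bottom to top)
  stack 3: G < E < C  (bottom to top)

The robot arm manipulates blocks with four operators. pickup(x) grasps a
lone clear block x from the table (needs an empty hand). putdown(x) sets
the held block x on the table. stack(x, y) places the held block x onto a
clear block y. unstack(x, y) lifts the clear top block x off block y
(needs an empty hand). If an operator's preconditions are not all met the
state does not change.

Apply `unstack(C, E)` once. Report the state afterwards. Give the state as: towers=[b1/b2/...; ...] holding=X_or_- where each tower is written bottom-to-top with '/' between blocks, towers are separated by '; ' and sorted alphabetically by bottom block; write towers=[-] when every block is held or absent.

before: towers=[B/A/F; D; G/E/C] holding=-
pre[unstack(C, E)]: on(C,E) yes, clear(C) yes, handempty yes
all met → apply unstack(C, E)
after:  towers=[B/A/F; D; G/E] holding=C

towers=[B/A/F; D; G/E] holding=C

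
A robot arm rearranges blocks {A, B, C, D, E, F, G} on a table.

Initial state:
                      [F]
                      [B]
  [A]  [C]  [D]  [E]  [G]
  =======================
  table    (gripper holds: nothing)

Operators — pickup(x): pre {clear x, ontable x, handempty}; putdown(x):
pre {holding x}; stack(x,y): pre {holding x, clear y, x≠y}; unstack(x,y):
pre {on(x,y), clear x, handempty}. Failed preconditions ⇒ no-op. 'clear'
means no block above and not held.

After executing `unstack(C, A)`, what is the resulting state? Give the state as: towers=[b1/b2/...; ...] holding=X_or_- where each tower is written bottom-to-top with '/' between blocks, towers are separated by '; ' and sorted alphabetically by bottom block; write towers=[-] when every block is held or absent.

before: towers=[A; C; D; E; G/B/F] holding=-
pre[unstack(C, A)]: on(C,A) no, clear(C) yes, handempty yes
on(C,A) unmet → unstack(C, A) is a no-op
after:  towers=[A; C; D; E; G/B/F] holding=-

towers=[A; C; D; E; G/B/F] holding=-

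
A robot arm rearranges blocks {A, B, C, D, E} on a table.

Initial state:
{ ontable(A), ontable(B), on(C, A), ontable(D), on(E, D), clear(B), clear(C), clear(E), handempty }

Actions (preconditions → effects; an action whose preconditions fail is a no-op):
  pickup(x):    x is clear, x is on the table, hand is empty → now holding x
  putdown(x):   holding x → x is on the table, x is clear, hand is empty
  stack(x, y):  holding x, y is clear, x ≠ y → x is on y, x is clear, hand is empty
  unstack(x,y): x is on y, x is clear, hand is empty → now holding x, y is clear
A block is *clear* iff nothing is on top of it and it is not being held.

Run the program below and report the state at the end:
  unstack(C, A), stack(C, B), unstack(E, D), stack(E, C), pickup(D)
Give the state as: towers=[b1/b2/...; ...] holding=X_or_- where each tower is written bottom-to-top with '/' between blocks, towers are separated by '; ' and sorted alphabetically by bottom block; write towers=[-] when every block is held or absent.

step 1 (unstack(C, A)): towers=[A; B; D/E] holding=C
step 2 (stack(C, B)): towers=[A; B/C; D/E] holding=-
step 3 (unstack(E, D)): towers=[A; B/C; D] holding=E
step 4 (stack(E, C)): towers=[A; B/C/E; D] holding=-
step 5 (pickup(D)): towers=[A; B/C/E] holding=D

towers=[A; B/C/E] holding=D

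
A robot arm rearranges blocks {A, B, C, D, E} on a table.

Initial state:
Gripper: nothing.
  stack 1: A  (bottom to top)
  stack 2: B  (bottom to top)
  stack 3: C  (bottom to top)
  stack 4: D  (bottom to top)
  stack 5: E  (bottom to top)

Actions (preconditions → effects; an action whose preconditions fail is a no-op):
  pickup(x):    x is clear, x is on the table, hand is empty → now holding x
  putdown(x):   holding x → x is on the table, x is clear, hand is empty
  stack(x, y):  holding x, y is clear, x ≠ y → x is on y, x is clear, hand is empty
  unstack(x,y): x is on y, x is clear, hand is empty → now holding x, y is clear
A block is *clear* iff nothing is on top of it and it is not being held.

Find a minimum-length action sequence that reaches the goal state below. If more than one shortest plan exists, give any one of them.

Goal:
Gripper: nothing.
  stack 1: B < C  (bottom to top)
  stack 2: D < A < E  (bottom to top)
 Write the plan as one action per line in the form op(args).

pickup(A)
stack(A, D)
pickup(E)
stack(E, A)
pickup(C)
stack(C, B)

step 1 (pickup(A)): towers=[B; C; D; E] holding=A
step 2 (stack(A, D)): towers=[B; C; D/A; E] holding=-
step 3 (pickup(E)): towers=[B; C; D/A] holding=E
step 4 (stack(E, A)): towers=[B; C; D/A/E] holding=-
step 5 (pickup(C)): towers=[B; D/A/E] holding=C
step 6 (stack(C, B)): towers=[B/C; D/A/E] holding=-
goal check: towers=[B/C; D/A/E] holding=- — reached (length 6, optimal by BFS)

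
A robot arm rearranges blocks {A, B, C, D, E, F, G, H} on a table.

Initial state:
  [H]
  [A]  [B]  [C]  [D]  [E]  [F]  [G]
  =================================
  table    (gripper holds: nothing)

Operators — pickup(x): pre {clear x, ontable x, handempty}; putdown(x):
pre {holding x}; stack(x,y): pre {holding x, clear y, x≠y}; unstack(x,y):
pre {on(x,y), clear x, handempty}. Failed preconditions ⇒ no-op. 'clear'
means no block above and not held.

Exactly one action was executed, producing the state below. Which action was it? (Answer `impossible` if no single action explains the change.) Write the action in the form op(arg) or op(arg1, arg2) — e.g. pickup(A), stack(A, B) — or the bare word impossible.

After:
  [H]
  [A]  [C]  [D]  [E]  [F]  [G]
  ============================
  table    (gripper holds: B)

target: towers=[A/H; C; D; E; F; G] holding=B
         pickup(G) → towers=[A/H; B; C; D; E; F] holding=G
         pickup(E) → towers=[A/H; B; C; D; F; G] holding=E
     unstack(H, A) → towers=[A; B; C; D; E; F; G] holding=H
         pickup(B) → towers=[A/H; C; D; E; F; G] holding=B  ← match
         pickup(F) → towers=[A/H; B; C; D; E; G] holding=F
         pickup(D) → towers=[A/H; B; C; E; F; G] holding=D
         pickup(C) → towers=[A/H; B; D; E; F; G] holding=C

pickup(B)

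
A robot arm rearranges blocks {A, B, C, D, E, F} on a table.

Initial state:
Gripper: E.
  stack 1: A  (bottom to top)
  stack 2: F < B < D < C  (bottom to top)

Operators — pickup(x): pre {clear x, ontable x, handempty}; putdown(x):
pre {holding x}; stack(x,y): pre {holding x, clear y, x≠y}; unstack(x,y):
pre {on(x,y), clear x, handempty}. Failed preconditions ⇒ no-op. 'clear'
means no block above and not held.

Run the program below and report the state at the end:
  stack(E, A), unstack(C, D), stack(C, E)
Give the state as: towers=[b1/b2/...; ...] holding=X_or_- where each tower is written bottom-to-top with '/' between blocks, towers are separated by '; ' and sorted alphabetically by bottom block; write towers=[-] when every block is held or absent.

step 1 (stack(E, A)): towers=[A/E; F/B/D/C] holding=-
step 2 (unstack(C, D)): towers=[A/E; F/B/D] holding=C
step 3 (stack(C, E)): towers=[A/E/C; F/B/D] holding=-

towers=[A/E/C; F/B/D] holding=-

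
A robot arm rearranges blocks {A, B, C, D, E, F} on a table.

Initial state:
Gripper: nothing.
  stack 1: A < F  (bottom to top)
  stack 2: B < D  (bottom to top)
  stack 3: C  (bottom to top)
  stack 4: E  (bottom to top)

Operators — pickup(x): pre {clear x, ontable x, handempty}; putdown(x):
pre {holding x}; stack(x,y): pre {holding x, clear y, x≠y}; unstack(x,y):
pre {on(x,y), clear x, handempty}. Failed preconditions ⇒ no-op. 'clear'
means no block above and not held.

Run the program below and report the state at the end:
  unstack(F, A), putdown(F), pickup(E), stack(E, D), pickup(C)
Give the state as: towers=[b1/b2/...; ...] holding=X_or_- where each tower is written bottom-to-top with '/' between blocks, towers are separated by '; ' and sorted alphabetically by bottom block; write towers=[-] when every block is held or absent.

towers=[A; B/D/E; F] holding=C

step 1 (unstack(F, A)): towers=[A; B/D; C; E] holding=F
step 2 (putdown(F)): towers=[A; B/D; C; E; F] holding=-
step 3 (pickup(E)): towers=[A; B/D; C; F] holding=E
step 4 (stack(E, D)): towers=[A; B/D/E; C; F] holding=-
step 5 (pickup(C)): towers=[A; B/D/E; F] holding=C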